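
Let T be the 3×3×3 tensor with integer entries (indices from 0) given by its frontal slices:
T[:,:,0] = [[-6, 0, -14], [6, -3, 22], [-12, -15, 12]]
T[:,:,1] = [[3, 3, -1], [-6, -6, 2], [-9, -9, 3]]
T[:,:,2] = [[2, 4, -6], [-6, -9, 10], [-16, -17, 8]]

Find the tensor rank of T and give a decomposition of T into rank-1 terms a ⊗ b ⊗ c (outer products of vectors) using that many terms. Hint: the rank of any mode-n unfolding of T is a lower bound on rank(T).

rank(T) = 2

Lower bound: the mode-1 unfolding of T (rows indexed by i, columns by (j,k) = (0,0), (0,1), (0,2), (1,0), (1,1), (1,2), (2,0), (2,1), (2,2)) is [[-6, 3, 2, 0, 3, 4, -14, -1, -6], [6, -6, -6, -3, -6, -9, 22, 2, 10], [-12, -9, -16, -15, -9, -17, 12, 3, 8]].
There the 2×2 minor on rows i ∈ {0, 1}, columns (j,k) ∈ {(0,0), (0,1)} is det [[-6, 3], [6, -6]] = 18 ≠ 0, so this unfolding has rank ≥ 2; CP rank is at least every unfolding rank, so rank(T) ≥ 2. (This is only a lower bound: in general the CP rank may exceed every unfolding rank, so we still need to exhibit 2 rank-1 terms summing to T.)
Upper bound — finding two terms. Write S_k = T[:,:,k] for the frontal slices: S₀ = [[-6, 0, -14], [6, -3, 22], [-12, -15, 12]], S₁ = [[3, 3, -1], [-6, -6, 2], [-9, -9, 3]], S₂ = [[2, 4, -6], [-6, -9, 10], [-16, -17, 8]].
If T = a₁ ⊗ b₁ ⊗ c₁ + a₂ ⊗ b₂ ⊗ c₂ then each S_k = c₁[k]·a₁b₁ᵀ + c₂[k]·a₂b₂ᵀ. S₀ and S₁ are linearly independent, so a₁b₁ᵀ and a₂b₂ᵀ must span the same plane of matrices: they are the rank-1 matrices of the form x·S₀ + y·S₁.
The 2×2 minor of x·S₀ + y·S₁ on rows {0,1}, columns {0,1} is 18·x² + 9·xy = 9·(2·x + y)(x), vanishing at (x:y) = (1:-2) and (0:1).
M₁ = S₀ − 2·S₁ = [[-12, -6, -12], [18, 9, 18], [6, 3, 6]] = (-3)·[2, -3, -1][2, 1, 2]ᵀ and M₂ = S₁ = [[3, 3, -1], [-6, -6, 2], [-9, -9, 3]] = [1, -2, -3][3, 3, -1]ᵀ, so take a₁ = [2, -3, -1], b₁ = [2, 1, 2], a₂ = [1, -2, -3], b₂ = [3, 3, -1].
Each slice is an integer combination of E₁ = a₁b₁ᵀ and E₂ = a₂b₂ᵀ: S₀ = −3·E₁ + 2·E₂, S₁ = E₂, S₂ = −E₁ + 2·E₂; reading off coefficients, c₁ = [-3, 0, -1] and c₂ = [2, 1, 2].
Hence T = [2, -3, -1] ⊗ [2, 1, 2] ⊗ [-3, 0, -1] + [1, -2, -3] ⊗ [3, 3, -1] ⊗ [2, 1, 2], so rank(T) ≤ 2.
These bounds meet, so rank(T) = 2.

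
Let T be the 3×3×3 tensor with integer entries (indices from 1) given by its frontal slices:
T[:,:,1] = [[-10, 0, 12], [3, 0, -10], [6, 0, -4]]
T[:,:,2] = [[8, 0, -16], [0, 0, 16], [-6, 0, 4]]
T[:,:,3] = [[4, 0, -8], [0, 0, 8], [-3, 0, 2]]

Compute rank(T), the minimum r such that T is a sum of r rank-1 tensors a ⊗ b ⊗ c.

Lower bound: the mode-2 unfolding of T (rows indexed by j, columns by (i,k) = (1,1), (1,2), (1,3), (2,1), (2,2), (2,3), (3,1), (3,2), (3,3)) is [[-10, 8, 4, 3, 0, 0, 6, -6, -3], [0, 0, 0, 0, 0, 0, 0, 0, 0], [12, -16, -8, -10, 16, 8, -4, 4, 2]].
There the 2×2 minor on rows j ∈ {1, 3}, columns (i,k) ∈ {(1,1), (1,2)} is det [[-10, 8], [12, -16]] = 64 ≠ 0, so this unfolding has rank ≥ 2; CP rank is at least every unfolding rank, so rank(T) ≥ 2. (Flattening ranks never certify an upper bound on CP rank; for that we must actually write T with 2 rank-1 terms.)
Upper bound — finding two terms. Write S_k = T[:,:,k] for the frontal slices: S₁ = [[-10, 0, 12], [3, 0, -10], [6, 0, -4]], S₂ = [[8, 0, -16], [0, 0, 16], [-6, 0, 4]], S₃ = [[4, 0, -8], [0, 0, 8], [-3, 0, 2]].
If T = a₁ ⊗ b₁ ⊗ c₁ + a₂ ⊗ b₂ ⊗ c₂ then each S_k = c₁[k]·a₁b₁ᵀ + c₂[k]·a₂b₂ᵀ. S₁ and S₂ are linearly independent, so a₁b₁ᵀ and a₂b₂ᵀ must span the same plane of matrices: they are the rank-1 matrices of the form x·S₁ + y·S₂.
The 2×2 minor of x·S₁ + y·S₂ on rows {1,2}, columns {1,3} is 64·x² − 192·xy + 128·y² = 64·(x − 2·y)(x − y), vanishing at (x:y) = (2:1) and (1:1).
M₁ = 2·S₁ + S₂ = [[-12, 0, 8], [6, 0, -4], [6, 0, -4]] = (-2)·[2, -1, -1][3, 0, -2]ᵀ and M₂ = S₁ + S₂ = [[-2, 0, -4], [3, 0, 6], [0, 0, 0]] = −[2, -3, 0][1, 0, 2]ᵀ, so take a₁ = [2, -1, -1], b₁ = [3, 0, -2], a₂ = [2, -3, 0], b₂ = [1, 0, 2].
Each slice is an integer combination of E₁ = a₁b₁ᵀ and E₂ = a₂b₂ᵀ: S₁ = −2·E₁ + E₂, S₂ = 2·E₁ − 2·E₂, S₃ = E₁ − E₂; reading off coefficients, c₁ = [-2, 2, 1] and c₂ = [1, -2, -1].
Hence T = [2, -1, -1] ⊗ [3, 0, -2] ⊗ [-2, 2, 1] + [2, -3, 0] ⊗ [1, 0, 2] ⊗ [1, -2, -1], so rank(T) ≤ 2.
These bounds meet, so rank(T) = 2.

2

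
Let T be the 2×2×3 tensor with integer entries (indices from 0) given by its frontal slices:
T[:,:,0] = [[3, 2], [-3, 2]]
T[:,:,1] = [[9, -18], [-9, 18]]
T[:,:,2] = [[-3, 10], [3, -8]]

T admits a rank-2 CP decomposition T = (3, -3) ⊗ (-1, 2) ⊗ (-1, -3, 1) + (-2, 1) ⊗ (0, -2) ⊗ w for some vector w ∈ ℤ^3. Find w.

w = (2, 0, 1)

Subtract the known terms from T to get the rank-1 residual R = (-2, 1) ⊗ (0, -2) ⊗ w, so R[i,j,k] = a[i]·b[j]·w[k]. Pick indices with nonzero a[0]·b[1] = (-2)·(-2) = 4. Only the fibre through (0,1,·) is needed: R[0,1,:] = T[0,1,:] − Σₗ aₗ[0]bₗ[1]cₗ = [2, -18, 10] − (3)·(2)·(-1, -3, 1) = [8, 0, 4]. Then w[k] = R[0,1,k] / 4 for each k, giving w = [8, 0, 4] / 4 = (2, 0, 1).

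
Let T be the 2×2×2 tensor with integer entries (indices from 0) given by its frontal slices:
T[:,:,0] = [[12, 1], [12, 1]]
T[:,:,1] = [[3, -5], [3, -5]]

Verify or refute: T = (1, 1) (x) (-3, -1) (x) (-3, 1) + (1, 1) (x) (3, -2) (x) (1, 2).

Yes

Reconstruct entrywise from the claimed factors. For example, T[0,0,1] = 3 and Σₗ aₗ[0]bₗ[0]cₗ[1] = (1)·(-3)·(1) + (1)·(3)·(2) = 3; checking all 8 entries, every one matches. The claim holds.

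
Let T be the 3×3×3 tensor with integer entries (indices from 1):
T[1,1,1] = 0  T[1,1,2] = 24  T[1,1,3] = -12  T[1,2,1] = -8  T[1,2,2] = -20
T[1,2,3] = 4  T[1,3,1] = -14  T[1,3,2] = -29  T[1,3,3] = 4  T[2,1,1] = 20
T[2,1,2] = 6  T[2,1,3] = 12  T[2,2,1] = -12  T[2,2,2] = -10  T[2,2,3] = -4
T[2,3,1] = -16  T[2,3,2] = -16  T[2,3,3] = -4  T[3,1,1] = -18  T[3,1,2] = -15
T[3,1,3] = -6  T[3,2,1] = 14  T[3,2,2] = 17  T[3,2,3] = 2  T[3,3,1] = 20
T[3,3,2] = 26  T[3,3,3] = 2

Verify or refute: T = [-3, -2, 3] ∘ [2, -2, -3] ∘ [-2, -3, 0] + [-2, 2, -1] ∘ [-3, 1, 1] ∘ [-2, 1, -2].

Reconstruct entrywise from the claimed factors. For example, T[2,1,2] = 6 and Σₗ aₗ[2]bₗ[1]cₗ[2] = (-2)·(2)·(-3) + (2)·(-3)·(1) = 6; checking all 27 entries, every one matches. The claim holds.

Yes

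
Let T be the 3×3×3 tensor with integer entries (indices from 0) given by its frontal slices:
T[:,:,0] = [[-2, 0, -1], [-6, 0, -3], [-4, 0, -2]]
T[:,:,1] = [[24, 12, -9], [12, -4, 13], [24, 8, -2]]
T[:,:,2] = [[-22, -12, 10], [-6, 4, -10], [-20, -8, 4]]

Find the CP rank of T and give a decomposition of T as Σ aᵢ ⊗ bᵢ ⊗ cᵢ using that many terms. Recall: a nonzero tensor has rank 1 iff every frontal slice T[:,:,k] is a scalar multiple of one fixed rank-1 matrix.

Lower bound: the mode-2 unfolding of T (rows indexed by j, columns by (i,k) = (0,0), (0,1), (0,2), (1,0), (1,1), (1,2), (2,0), (2,1), (2,2)) is [[-2, 24, -22, -6, 12, -6, -4, 24, -20], [0, 12, -12, 0, -4, 4, 0, 8, -8], [-1, -9, 10, -3, 13, -10, -2, -2, 4]].
There the 2×2 minor on rows j ∈ {0, 1}, columns (i,k) ∈ {(0,0), (0,1)} is det [[-2, 24], [0, 12]] = -24 ≠ 0, so this unfolding has rank ≥ 2; CP rank is at least every unfolding rank, so rank(T) ≥ 2. (Unfolding ranks only ever bound the CP rank from below — rank(T) can be strictly larger than all of them — so the matching upper bound has to come from an explicit 2-term decomposition.)
Upper bound — finding two terms. Write S_k = T[:,:,k] for the frontal slices: S₀ = [[-2, 0, -1], [-6, 0, -3], [-4, 0, -2]], S₁ = [[24, 12, -9], [12, -4, 13], [24, 8, -2]], S₂ = [[-22, -12, 10], [-6, 4, -10], [-20, -8, 4]].
If T = a₁ ⊗ b₁ ⊗ c₁ + a₂ ⊗ b₂ ⊗ c₂ then each S_k = c₁[k]·a₁b₁ᵀ + c₂[k]·a₂b₂ᵀ. S₀ and S₁ are linearly independent, so a₁b₁ᵀ and a₂b₂ᵀ must span the same plane of matrices: they are the rank-1 matrices of the form x·S₀ + y·S₁.
The 2×2 minor of x·S₀ + y·S₁ on rows {0,1}, columns {0,1} is 80·xy − 240·y² = 80·(x − 3·y)(y), vanishing at (x:y) = (3:1) and (1:0).
M₁ = 3·S₀ + S₁ = [[18, 12, -12], [-6, -4, 4], [12, 8, -8]] = 2·[3, -1, 2][3, 2, -2]ᵀ and M₂ = S₀ = [[-2, 0, -1], [-6, 0, -3], [-4, 0, -2]] = −[1, 3, 2][2, 0, 1]ᵀ, so take a₁ = [3, -1, 2], b₁ = [3, 2, -2], a₂ = [1, 3, 2], b₂ = [2, 0, 1].
Each slice is an integer combination of E₁ = a₁b₁ᵀ and E₂ = a₂b₂ᵀ: S₀ = −E₂, S₁ = 2·E₁ + 3·E₂, S₂ = −2·E₁ − 2·E₂; reading off coefficients, c₁ = [0, 2, -2] and c₂ = [-1, 3, -2].
Hence T = [3, -1, 2] ⊗ [3, 2, -2] ⊗ [0, 2, -2] + [1, 3, 2] ⊗ [2, 0, 1] ⊗ [-1, 3, -2], so rank(T) ≤ 2.
These bounds meet, so rank(T) = 2.

rank(T) = 2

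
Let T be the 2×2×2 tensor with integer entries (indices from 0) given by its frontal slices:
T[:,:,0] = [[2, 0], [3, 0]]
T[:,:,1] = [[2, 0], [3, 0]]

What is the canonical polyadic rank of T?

Lower bound: T ≠ 0 (e.g. T[0,0,0] = 2), so rank(T) ≥ 1.
Upper bound: if T = a ∘ b ∘ c then every fibre of T is a multiple of the corresponding factor, so read the factors off the fibres through the nonzero entry T[0,0,0] = 2.
The mode-1 fibre T[:,0,0] = [2, 3] gives a = [2, 3] (primitive direction); the mode-2 fibre T[0,:,0] = [2, 0] gives b = [1, 0]; then c[k] = T[0,0,k] / (a[0]·b[0]) = [2, 2] / 2 = [1, 1].
Expanding [2, 3] ∘ [1, 0] ∘ [1, 1] reproduces all 8 entries of T, so T = [2, 3] ∘ [1, 0] ∘ [1, 1] and rank(T) ≤ 1.
These bounds meet, so rank(T) = 1.

1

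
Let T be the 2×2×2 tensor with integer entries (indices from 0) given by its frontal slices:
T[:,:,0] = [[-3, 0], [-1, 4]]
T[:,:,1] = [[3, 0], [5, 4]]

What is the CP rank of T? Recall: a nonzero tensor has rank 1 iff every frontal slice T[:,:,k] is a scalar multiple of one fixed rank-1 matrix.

Lower bound: the mode-1 unfolding of T (rows indexed by i, columns by (j,k) = (0,0), (0,1), (1,0), (1,1)) is [[-3, 3, 0, 0], [-1, 5, 4, 4]].
There the 2×2 minor on rows i ∈ {0, 1}, columns (j,k) ∈ {(0,0), (0,1)} is det [[-3, 3], [-1, 5]] = -12 ≠ 0, so this unfolding has rank ≥ 2; CP rank is at least every unfolding rank, so rank(T) ≥ 2. (Flattening ranks never certify an upper bound on CP rank; for that we must actually write T with 2 rank-1 terms.)
Upper bound — finding two terms. Write S_k = T[:,:,k] for the frontal slices: S₀ = [[-3, 0], [-1, 4]], S₁ = [[3, 0], [5, 4]].
If T = a₁ ⊗ b₁ ⊗ c₁ + a₂ ⊗ b₂ ⊗ c₂ then each S_k = c₁[k]·a₁b₁ᵀ + c₂[k]·a₂b₂ᵀ. S₀ and S₁ are linearly independent, so a₁b₁ᵀ and a₂b₂ᵀ must span the same plane of matrices: they are the rank-1 matrices of the form x·S₀ + y·S₁.
det(x·S₀ + y·S₁) is −12·x² + 12·y² = (-12)·(x − y)(x + y), vanishing at (x:y) = (1:1) and (1:-1).
M₁ = S₀ + S₁ = [[0, 0], [4, 8]] = 4·(0, 1)(1, 2)ᵀ and M₂ = S₀ − S₁ = [[-6, 0], [-6, 0]] = (-6)·(1, 1)(1, 0)ᵀ, so take a₁ = (0, 1), b₁ = (1, 2), a₂ = (1, 1), b₂ = (1, 0).
Each slice is an integer combination of E₁ = a₁b₁ᵀ and E₂ = a₂b₂ᵀ: S₀ = 2·E₁ − 3·E₂, S₁ = 2·E₁ + 3·E₂; reading off coefficients, c₁ = (2, 2) and c₂ = (-3, 3).
Hence T = (0, 1) ⊗ (1, 2) ⊗ (2, 2) + (1, 1) ⊗ (1, 0) ⊗ (-3, 3), so rank(T) ≤ 2.
These bounds meet, so rank(T) = 2.
Check entry T[1,0,1] = 5: (1)·(1)·(2) + (1)·(1)·(3) = 5.

2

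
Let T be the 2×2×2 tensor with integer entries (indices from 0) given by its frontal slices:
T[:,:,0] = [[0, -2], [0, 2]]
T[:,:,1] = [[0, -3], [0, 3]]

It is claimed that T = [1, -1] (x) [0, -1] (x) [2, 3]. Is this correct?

Reconstruct entrywise from the claimed factors. For example, T[1,1,1] = 3 and Σₗ aₗ[1]bₗ[1]cₗ[1] = (-1)·(-1)·(3) = 3; checking all 8 entries, every one matches. The claim holds.

Yes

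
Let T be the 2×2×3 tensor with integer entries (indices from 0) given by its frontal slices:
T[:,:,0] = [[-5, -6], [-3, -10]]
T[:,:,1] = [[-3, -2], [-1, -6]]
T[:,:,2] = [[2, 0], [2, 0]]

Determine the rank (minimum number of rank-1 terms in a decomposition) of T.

3

Lower bound: the mode-3 unfolding of T (rows indexed by k, columns by (i,j) = (0,0), (0,1), (1,0), (1,1)) is [[-5, -6, -3, -10], [-3, -2, -1, -6], [2, 0, 2, 0]].
There the 3×3 minor on rows k ∈ {0, 1, 2}, columns (i,j) ∈ {(0,0), (0,1), (1,0)} is det [[-5, -6, -3], [-3, -2, -1], [2, 0, 2]] = -16 ≠ 0, so this unfolding has rank ≥ 3; CP rank is at least every unfolding rank, so rank(T) ≥ 3. (Unfolding ranks only ever bound the CP rank from below — rank(T) can be strictly larger than all of them — so the matching upper bound has to come from an explicit 3-term decomposition.)
Upper bound: T is a sum of 3 rank-1 terms, T = [1, -1] ∘ [1, -2] ∘ [-1, -1, 0] + [1, 1] ∘ [1, 0] ∘ [4, 2, 2] + [1, 1] ∘ [1, 1] ∘ [-8, -4, 0] (one valid choice — decompositions are not unique — normalised so each a, b is primitive with positive first nonzero entry; check it by expanding all entries), so rank(T) ≤ 3.
These bounds meet, so rank(T) = 3.
Check entry T[1,1,0] = -10: (-1)·(-2)·(-1) + (1)·(0)·(4) + (1)·(1)·(-8) = -10.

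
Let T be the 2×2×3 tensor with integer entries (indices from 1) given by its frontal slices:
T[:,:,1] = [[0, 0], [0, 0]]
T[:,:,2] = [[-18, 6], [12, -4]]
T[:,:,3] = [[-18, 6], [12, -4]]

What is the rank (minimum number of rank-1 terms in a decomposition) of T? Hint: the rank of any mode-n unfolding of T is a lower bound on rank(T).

1

Lower bound: T ≠ 0 (e.g. T[1,1,2] = -18), so rank(T) ≥ 1.
Upper bound: if T = a ⊗ b ⊗ c then every fibre of T is a multiple of the corresponding factor, so read the factors off the fibres through the nonzero entry T[1,1,2] = -18.
The mode-1 fibre T[:,1,2] = [-18, 12] gives a = [3, -2] (primitive direction); the mode-2 fibre T[1,:,2] = [-18, 6] gives b = [3, -1]; then c[k] = T[1,1,k] / (a[1]·b[1]) = [0, -18, -18] / 9 = [0, -2, -2].
Expanding [3, -2] ⊗ [3, -1] ⊗ [0, -2, -2] reproduces all 12 entries of T, so T = [3, -2] ⊗ [3, -1] ⊗ [0, -2, -2] and rank(T) ≤ 1.
These bounds meet, so rank(T) = 1.
Check entry T[2,2,3] = -4: (-2)·(-1)·(-2) = -4.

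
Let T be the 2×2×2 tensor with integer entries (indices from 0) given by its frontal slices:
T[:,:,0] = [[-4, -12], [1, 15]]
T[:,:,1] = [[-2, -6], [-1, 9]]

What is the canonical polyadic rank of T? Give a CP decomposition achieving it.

Lower bound: in the mode-3 unfolding of T (rows indexed by k, columns by (i,j)) the 2×2 minor on rows k ∈ {0, 1}, columns (i,j) ∈ {(0,0), (1,0)} is det [[-4, 1], [-2, -1]] = 6 ≠ 0, so that unfolding has rank ≥ 2 and hence rank(T) ≥ 2 (CP rank is at least every unfolding rank, though it can be larger).
Upper bound: with S_k = T[:,:,k], the two rank-1 terms a₁b₁ᵀ, a₂b₂ᵀ are the rank-1 members of the pencil x·S₀ + y·S₁.
det(x·S₀ + y·S₁) is −48·x² − 72·xy − 24·y² = (-24)·(x + y)(2·x + y), vanishing at (x:y) = (1:-1) and (1:-2).
M₁ = S₀ − S₁ = [[-2, -6], [2, 6]] = (-2)·[1, -1][1, 3]ᵀ and M₂ = S₀ − 2·S₁ = [[0, 0], [3, -3]] = 3·[0, 1][1, -1]ᵀ, so take a₁ = [1, -1], b₁ = [1, 3], a₂ = [0, 1], b₂ = [1, -1].
Each slice is an integer combination of E₁ = a₁b₁ᵀ and E₂ = a₂b₂ᵀ: S₀ = −4·E₁ − 3·E₂, S₁ = −2·E₁ − 3·E₂; reading off coefficients, c₁ = [-4, -2] and c₂ = [-3, -3].
Hence T = [1, -1] (x) [1, 3] (x) [-4, -2] + [0, 1] (x) [1, -1] (x) [-3, -3], so rank(T) ≤ 2.
These bounds meet, so rank(T) = 2.

rank(T) = 2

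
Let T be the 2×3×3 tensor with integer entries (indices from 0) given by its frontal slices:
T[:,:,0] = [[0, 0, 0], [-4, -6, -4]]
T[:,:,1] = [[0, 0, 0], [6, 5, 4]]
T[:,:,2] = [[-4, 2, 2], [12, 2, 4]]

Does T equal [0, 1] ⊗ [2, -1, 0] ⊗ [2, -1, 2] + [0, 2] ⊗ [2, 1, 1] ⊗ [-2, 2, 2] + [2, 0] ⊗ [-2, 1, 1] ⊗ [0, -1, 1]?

No

Reconstruct entry (0,0,1) from the claimed factors: Σₗ aₗ[0]bₗ[0]cₗ[1] = (0)·(2)·(-1) + (0)·(2)·(2) + (2)·(-2)·(-1) = 4, but T[0,0,1] = 0. The claim is false.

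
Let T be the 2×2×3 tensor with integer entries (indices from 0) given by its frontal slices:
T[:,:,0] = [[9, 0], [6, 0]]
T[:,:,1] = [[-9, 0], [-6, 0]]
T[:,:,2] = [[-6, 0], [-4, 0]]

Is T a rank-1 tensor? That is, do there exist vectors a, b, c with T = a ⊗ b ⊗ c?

The mode-1 fibre T[:,0,0] = [9, 6] gives a = (3, 2) (primitive direction); the mode-2 fibre T[0,:,0] = [9, 0] gives b = (1, 0); then c[k] = T[0,0,k] / (a[0]·b[0]) = [9, -9, -6] / 3 = (3, -3, -2).
Expanding (3, 2) ⊗ (1, 0) ⊗ (3, -3, -2) reproduces all 12 entries of T, so T = (3, 2) ⊗ (1, 0) ⊗ (3, -3, -2) and rank(T) ≤ 1.
Equivalently every frontal slice T[:,:,k] is c[k] times the rank-1 matrix (3, 2) ⊗ (1, 0). So T has rank 1 (it is nonzero).

Yes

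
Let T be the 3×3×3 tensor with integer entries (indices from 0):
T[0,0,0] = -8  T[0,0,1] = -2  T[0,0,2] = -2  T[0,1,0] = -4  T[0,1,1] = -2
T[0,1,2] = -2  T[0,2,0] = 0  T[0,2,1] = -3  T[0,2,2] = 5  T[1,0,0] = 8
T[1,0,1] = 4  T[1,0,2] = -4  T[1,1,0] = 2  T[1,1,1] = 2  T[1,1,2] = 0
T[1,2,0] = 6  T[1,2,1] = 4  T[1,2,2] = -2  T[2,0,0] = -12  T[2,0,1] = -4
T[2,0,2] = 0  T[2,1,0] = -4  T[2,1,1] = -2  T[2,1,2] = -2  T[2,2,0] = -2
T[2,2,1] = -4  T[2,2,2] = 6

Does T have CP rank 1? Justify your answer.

No

The mode-1 unfolding of T (rows indexed by i, columns by (j,k) = (0,0), (0,1), (0,2), (1,0), (1,1), (1,2), (2,0), (2,1), (2,2)) is [[-8, -2, -2, -4, -2, -2, 0, -3, 5], [8, 4, -4, 2, 2, 0, 6, 4, -2], [-12, -4, 0, -4, -2, -2, -2, -4, 6]].
There the 3×3 minor on rows i ∈ {0, 1, 2}, columns (j,k) ∈ {(0,0), (0,1), (1,0)} is det [[-8, -2, -4], [8, 4, 2], [-12, -4, -4]] = -16 ≠ 0, so this unfolding has rank ≥ 3; CP rank is at least every unfolding rank, so rank(T) ≥ 3.
In particular rank(T) ≥ 3 > 1, so T is not rank-1.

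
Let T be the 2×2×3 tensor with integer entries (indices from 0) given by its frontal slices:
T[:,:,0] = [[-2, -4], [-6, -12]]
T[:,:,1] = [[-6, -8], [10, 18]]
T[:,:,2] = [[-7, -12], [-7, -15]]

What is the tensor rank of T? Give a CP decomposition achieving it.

Lower bound: the mode-3 unfolding of T (rows indexed by k, columns by (i,j) = (0,0), (0,1), (1,0), (1,1)) is [[-2, -4, -6, -12], [-6, -8, 10, 18], [-7, -12, -7, -15]].
There the 2×2 minor on rows k ∈ {0, 1}, columns (i,j) ∈ {(0,0), (0,1)} is det [[-2, -4], [-6, -8]] = -8 ≠ 0, so this unfolding has rank ≥ 2; CP rank is at least every unfolding rank, so rank(T) ≥ 2. (Flattening ranks never certify an upper bound on CP rank; for that we must actually write T with 2 rank-1 terms.)
Upper bound — finding two terms. Write S_k = T[:,:,k] for the frontal slices: S₀ = [[-2, -4], [-6, -12]], S₁ = [[-6, -8], [10, 18]], S₂ = [[-7, -12], [-7, -15]].
If T = a₁ ⊗ b₁ ⊗ c₁ + a₂ ⊗ b₂ ⊗ c₂ then each S_k = c₁[k]·a₁b₁ᵀ + c₂[k]·a₂b₂ᵀ. S₀ and S₁ are linearly independent, so a₁b₁ᵀ and a₂b₂ᵀ must span the same plane of matrices: they are the rank-1 matrices of the form x·S₀ + y·S₁.
det(x·S₀ + y·S₁) is 28·xy − 28·y² = 28·(x − y)(y), vanishing at (x:y) = (1:1) and (1:0).
M₁ = S₀ + S₁ = [[-8, -12], [4, 6]] = (-2)·[2, -1][2, 3]ᵀ and M₂ = S₀ = [[-2, -4], [-6, -12]] = (-2)·[1, 3][1, 2]ᵀ, so take a₁ = [2, -1], b₁ = [2, 3], a₂ = [1, 3], b₂ = [1, 2].
Each slice is an integer combination of E₁ = a₁b₁ᵀ and E₂ = a₂b₂ᵀ: S₀ = −2·E₂, S₁ = −2·E₁ + 2·E₂, S₂ = −E₁ − 3·E₂; reading off coefficients, c₁ = [0, -2, -1] and c₂ = [-2, 2, -3].
Hence T = [2, -1] ⊗ [2, 3] ⊗ [0, -2, -1] + [1, 3] ⊗ [1, 2] ⊗ [-2, 2, -3], so rank(T) ≤ 2.
These bounds meet, so rank(T) = 2.

rank(T) = 2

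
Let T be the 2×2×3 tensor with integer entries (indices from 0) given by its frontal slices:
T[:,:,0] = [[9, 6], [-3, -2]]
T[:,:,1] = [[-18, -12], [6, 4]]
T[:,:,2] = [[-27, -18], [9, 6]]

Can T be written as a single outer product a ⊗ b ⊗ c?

If T = a ⊗ b ⊗ c then every fibre of T is a multiple of the corresponding factor, so read the factors off the fibres through the nonzero entry T[0,0,0] = 9.
The mode-1 fibre T[:,0,0] = [9, -3] gives a = [3, -1] (primitive direction); the mode-2 fibre T[0,:,0] = [9, 6] gives b = [3, 2]; then c[k] = T[0,0,k] / (a[0]·b[0]) = [9, -18, -27] / 9 = [1, -2, -3].
Expanding [3, -1] ⊗ [3, 2] ⊗ [1, -2, -3] reproduces all 12 entries of T, so T = [3, -1] ⊗ [3, 2] ⊗ [1, -2, -3] and rank(T) ≤ 1.
Equivalently every frontal slice T[:,:,k] is c[k] times the rank-1 matrix [3, -1] ⊗ [3, 2]. So T has rank 1 (it is nonzero).

Yes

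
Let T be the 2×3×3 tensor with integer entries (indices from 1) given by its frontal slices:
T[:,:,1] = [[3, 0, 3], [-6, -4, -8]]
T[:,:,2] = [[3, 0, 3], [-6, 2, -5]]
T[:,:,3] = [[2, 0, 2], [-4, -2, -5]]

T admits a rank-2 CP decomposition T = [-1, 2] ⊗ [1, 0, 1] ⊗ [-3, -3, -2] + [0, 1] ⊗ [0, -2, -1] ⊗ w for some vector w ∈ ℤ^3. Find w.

w = [2, -1, 1]

Subtract the known terms from T to get the rank-1 residual R = [0, 1] ⊗ [0, -2, -1] ⊗ w, so R[i,j,k] = a[i]·b[j]·w[k]. Pick indices with nonzero a[2]·b[2] = (1)·(-2) = -2. Only the fibre through (2,2,·) is needed: R[2,2,:] = T[2,2,:] − Σₗ aₗ[2]bₗ[2]cₗ = [-4, 2, -2] − (2)·(0)·[-3, -3, -2] = [-4, 2, -2]. Then w[k] = R[2,2,k] / -2 for each k, giving w = [-4, 2, -2] / -2 = [2, -1, 1].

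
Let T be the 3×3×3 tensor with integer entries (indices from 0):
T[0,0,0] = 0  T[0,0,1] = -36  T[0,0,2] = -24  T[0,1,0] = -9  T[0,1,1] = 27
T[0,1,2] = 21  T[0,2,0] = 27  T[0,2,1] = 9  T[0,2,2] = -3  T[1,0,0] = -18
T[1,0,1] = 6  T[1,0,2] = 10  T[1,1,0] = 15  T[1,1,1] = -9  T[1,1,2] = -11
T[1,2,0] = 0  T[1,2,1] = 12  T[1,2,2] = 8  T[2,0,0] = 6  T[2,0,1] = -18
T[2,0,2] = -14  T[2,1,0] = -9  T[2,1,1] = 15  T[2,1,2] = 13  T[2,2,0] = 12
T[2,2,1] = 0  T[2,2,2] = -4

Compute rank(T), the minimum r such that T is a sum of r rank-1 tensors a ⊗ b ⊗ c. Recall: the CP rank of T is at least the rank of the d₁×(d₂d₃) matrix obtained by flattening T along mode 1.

2

Lower bound: in the mode-2 unfolding of T (rows indexed by j, columns by (i,k)) the 2×2 minor on rows j ∈ {0, 1}, columns (i,k) ∈ {(0,0), (0,1)} is det [[0, -36], [-9, 27]] = -324 ≠ 0, so that unfolding has rank ≥ 2 and hence rank(T) ≥ 2 (CP rank is at least every unfolding rank, though it can be larger).
Upper bound: with S_k = T[:,:,k], the two rank-1 terms a₁b₁ᵀ, a₂b₂ᵀ are the rank-1 members of the pencil x·S₀ + y·S₁.
The 2×2 minor of x·S₀ + y·S₁ on rows {0,1}, columns {0,1} is −162·x² + 162·y² = (-162)·(x − y)(x + y), vanishing at (x:y) = (1:1) and (1:-1).
M₁ = S₀ + S₁ = [[-36, 18, 36], [-12, 6, 12], [-12, 6, 12]] = (-6)·(3, 1, 1)(2, -1, -2)ᵀ and M₂ = S₀ − S₁ = [[36, -36, 18], [-24, 24, -12], [24, -24, 12]] = 6·(3, -2, 2)(2, -2, 1)ᵀ, so take a₁ = (3, 1, 1), b₁ = (2, -1, -2), a₂ = (3, -2, 2), b₂ = (2, -2, 1).
Each slice is an integer combination of E₁ = a₁b₁ᵀ and E₂ = a₂b₂ᵀ: S₀ = −3·E₁ + 3·E₂, S₁ = −3·E₁ − 3·E₂, S₂ = −E₁ − 3·E₂; reading off coefficients, c₁ = (-3, -3, -1) and c₂ = (3, -3, -3).
Hence T = (3, 1, 1) ⊗ (2, -1, -2) ⊗ (-3, -3, -1) + (3, -2, 2) ⊗ (2, -2, 1) ⊗ (3, -3, -3), so rank(T) ≤ 2.
These bounds meet, so rank(T) = 2.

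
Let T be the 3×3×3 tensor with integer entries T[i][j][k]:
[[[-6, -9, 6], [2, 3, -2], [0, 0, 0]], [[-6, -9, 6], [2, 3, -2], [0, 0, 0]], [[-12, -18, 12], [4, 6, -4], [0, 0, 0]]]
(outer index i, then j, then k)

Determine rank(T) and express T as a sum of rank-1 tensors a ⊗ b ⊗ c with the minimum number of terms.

Lower bound: T ≠ 0 (e.g. T[0,0,0] = -6), so rank(T) ≥ 1.
Upper bound: if T = a ⊗ b ⊗ c then every fibre of T is a multiple of the corresponding factor, so read the factors off the fibres through the nonzero entry T[0,0,0] = -6.
The mode-1 fibre T[:,0,0] = [-6, -6, -12] gives a = (1, 1, 2) (primitive direction); the mode-2 fibre T[0,:,0] = [-6, 2, 0] gives b = (3, -1, 0); then c[k] = T[0,0,k] / (a[0]·b[0]) = [-6, -9, 6] / 3 = (-2, -3, 2).
Expanding (1, 1, 2) ⊗ (3, -1, 0) ⊗ (-2, -3, 2) reproduces all 27 entries of T, so T = (1, 1, 2) ⊗ (3, -1, 0) ⊗ (-2, -3, 2) and rank(T) ≤ 1.
These bounds meet, so rank(T) = 1.
Check entry T[2,1,1] = 6: (2)·(-1)·(-3) = 6.

rank(T) = 1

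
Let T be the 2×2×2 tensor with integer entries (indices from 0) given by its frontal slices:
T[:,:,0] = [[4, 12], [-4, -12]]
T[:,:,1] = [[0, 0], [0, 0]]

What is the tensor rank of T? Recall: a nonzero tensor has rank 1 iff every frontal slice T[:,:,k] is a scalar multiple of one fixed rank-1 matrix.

Lower bound: T ≠ 0 (e.g. T[0,0,0] = 4), so rank(T) ≥ 1.
Upper bound: the mode-1 fibre T[:,0,0] = [4, -4] gives a = [1, -1] (primitive direction); the mode-2 fibre T[0,:,0] = [4, 12] gives b = [1, 3]; then c[k] = T[0,0,k] / (a[0]·b[0]) = [4, 0] / 1 = [4, 0].
Expanding [1, -1] ⊗ [1, 3] ⊗ [4, 0] reproduces all 8 entries of T, so T = [1, -1] ⊗ [1, 3] ⊗ [4, 0] and rank(T) ≤ 1.
These bounds meet, so rank(T) = 1.

1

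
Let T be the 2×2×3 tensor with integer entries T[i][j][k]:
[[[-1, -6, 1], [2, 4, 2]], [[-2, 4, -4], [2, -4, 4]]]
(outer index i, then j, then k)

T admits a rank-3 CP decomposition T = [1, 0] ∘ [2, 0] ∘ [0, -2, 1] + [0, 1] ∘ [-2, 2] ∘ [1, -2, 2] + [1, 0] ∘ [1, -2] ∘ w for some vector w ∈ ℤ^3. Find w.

w = [-1, -2, -1]

Subtract the known terms from T to get the rank-1 residual R = [1, 0] ∘ [1, -2] ∘ w, so R[i,j,k] = a[i]·b[j]·w[k]. Pick indices with nonzero a[0]·b[0] = (1)·(1) = 1. Only the fibre through (0,0,·) is needed: R[0,0,:] = T[0,0,:] − Σₗ aₗ[0]bₗ[0]cₗ = [-1, -6, 1] − (1)·(2)·[0, -2, 1] − (0)·(-2)·[1, -2, 2] = [-1, -2, -1]. Then w[k] = R[0,0,k] / 1 for each k, giving w = [-1, -2, -1] / 1 = [-1, -2, -1].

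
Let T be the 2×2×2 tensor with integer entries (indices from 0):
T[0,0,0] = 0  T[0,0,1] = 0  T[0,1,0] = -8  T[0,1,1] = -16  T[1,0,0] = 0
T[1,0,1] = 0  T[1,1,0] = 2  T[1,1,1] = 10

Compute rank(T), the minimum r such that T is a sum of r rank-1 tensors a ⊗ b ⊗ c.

Lower bound: the mode-3 unfolding of T (rows indexed by k, columns by (i,j) = (0,0), (0,1), (1,0), (1,1)) is [[0, -8, 0, 2], [0, -16, 0, 10]].
There the 2×2 minor on rows k ∈ {0, 1}, columns (i,j) ∈ {(0,1), (1,1)} is det [[-8, 2], [-16, 10]] = -48 ≠ 0, so this unfolding has rank ≥ 2; CP rank is at least every unfolding rank, so rank(T) ≥ 2. (Unfolding ranks only ever bound the CP rank from below — rank(T) can be strictly larger than all of them — so the matching upper bound has to come from an explicit 2-term decomposition.)
Upper bound — finding two terms. Every mode-2 slice of T is a multiple of one matrix: T[:,j,:] = b[j]·M with b = [0, 1] and M = [[-8, -16], [2, 10]] (rows indexed by i, columns by k). So it suffices to write M as a sum of two rank-1 matrices.
Splitting M by its rows (i = 0, 1), M = [1, 0][-8, -16]ᵀ + [0, 1][2, 10]ᵀ.
Hence T = [1, 0] ⊗ [0, 1] ⊗ [-8, -16] + [0, 1] ⊗ [0, 1] ⊗ [2, 10], so rank(T) ≤ 2.
These bounds meet, so rank(T) = 2.

2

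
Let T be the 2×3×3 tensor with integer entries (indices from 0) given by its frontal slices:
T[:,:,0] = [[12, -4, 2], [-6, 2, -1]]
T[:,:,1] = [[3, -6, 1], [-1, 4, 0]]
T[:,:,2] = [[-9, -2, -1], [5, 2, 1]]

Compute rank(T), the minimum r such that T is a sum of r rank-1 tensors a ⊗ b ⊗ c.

Lower bound: the mode-2 unfolding of T (rows indexed by j, columns by (i,k) = (0,0), (0,1), (0,2), (1,0), (1,1), (1,2)) is [[12, 3, -9, -6, -1, 5], [-4, -6, -2, 2, 4, 2], [2, 1, -1, -1, 0, 1]].
There the 3×3 minor on rows j ∈ {0, 1, 2}, columns (i,k) ∈ {(0,0), (0,1), (1,1)} is det [[12, 3, -1], [-4, -6, 4], [2, 1, 0]] = -32 ≠ 0, so this unfolding has rank ≥ 3; CP rank is at least every unfolding rank, so rank(T) ≥ 3. (Unfolding ranks only ever bound the CP rank from below — rank(T) can be strictly larger than all of them — so the matching upper bound has to come from an explicit 3-term decomposition.)
Upper bound: T is a sum of 3 rank-1 terms, T = [1, -1] ⊗ [1, 2, 1] ⊗ [0, -1, -1] + [2, -1] ⊗ [2, -2, 1] ⊗ [2, 1, -1] + [2, -1] ⊗ [2, 2, -1] ⊗ [1, 0, -1] (one valid choice — decompositions are not unique — normalised so each a, b is primitive with positive first nonzero entry; check it by expanding all entries), so rank(T) ≤ 3.
These bounds meet, so rank(T) = 3.
Check entry T[1,1,0] = 2: (-1)·(2)·(0) + (-1)·(-2)·(2) + (-1)·(2)·(1) = 2.

3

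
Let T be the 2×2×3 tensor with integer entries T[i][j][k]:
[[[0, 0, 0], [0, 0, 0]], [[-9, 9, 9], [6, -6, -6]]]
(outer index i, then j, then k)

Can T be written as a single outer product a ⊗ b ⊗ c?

If T = a ⊗ b ⊗ c then every fibre of T is a multiple of the corresponding factor, so read the factors off the fibres through the nonzero entry T[1,0,0] = -9.
The mode-1 fibre T[:,0,0] = [0, -9] gives a = [0, 1] (primitive direction); the mode-2 fibre T[1,:,0] = [-9, 6] gives b = [3, -2]; then c[k] = T[1,0,k] / (a[1]·b[0]) = [-9, 9, 9] / 3 = [-3, 3, 3].
Expanding [0, 1] ⊗ [3, -2] ⊗ [-3, 3, 3] reproduces all 12 entries of T, so T = [0, 1] ⊗ [3, -2] ⊗ [-3, 3, 3] and rank(T) ≤ 1.
Equivalently every frontal slice T[:,:,k] is c[k] times the rank-1 matrix [0, 1] ⊗ [3, -2]. So T has rank 1 (it is nonzero).

Yes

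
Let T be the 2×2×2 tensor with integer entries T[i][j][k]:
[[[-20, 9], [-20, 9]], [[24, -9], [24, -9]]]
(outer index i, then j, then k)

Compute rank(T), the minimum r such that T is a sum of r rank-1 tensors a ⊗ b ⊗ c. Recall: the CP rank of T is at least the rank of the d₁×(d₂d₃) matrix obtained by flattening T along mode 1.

2

Lower bound: the mode-3 unfolding of T (rows indexed by k, columns by (i,j) = (0,0), (0,1), (1,0), (1,1)) is [[-20, -20, 24, 24], [9, 9, -9, -9]].
There the 2×2 minor on rows k ∈ {0, 1}, columns (i,j) ∈ {(0,0), (1,0)} is det [[-20, 24], [9, -9]] = -36 ≠ 0, so this unfolding has rank ≥ 2; CP rank is at least every unfolding rank, so rank(T) ≥ 2. (This is only a lower bound: in general the CP rank may exceed every unfolding rank, so we still need to exhibit 2 rank-1 terms summing to T.)
Upper bound — finding two terms. Every mode-2 slice of T is a multiple of one matrix: T[:,j,:] = b[j]·M with b = [1, 1] and M = [[-20, 9], [24, -9]] (rows indexed by i, columns by k). So it suffices to write M as a sum of two rank-1 matrices.
Splitting M by its rows (i = 0, 1), M = [1, 0][-20, 9]ᵀ + [0, 1][24, -9]ᵀ.
Hence T = [1, 0] ⊗ [1, 1] ⊗ [-20, 9] + [0, 1] ⊗ [1, 1] ⊗ [24, -9], so rank(T) ≤ 2.
These bounds meet, so rank(T) = 2.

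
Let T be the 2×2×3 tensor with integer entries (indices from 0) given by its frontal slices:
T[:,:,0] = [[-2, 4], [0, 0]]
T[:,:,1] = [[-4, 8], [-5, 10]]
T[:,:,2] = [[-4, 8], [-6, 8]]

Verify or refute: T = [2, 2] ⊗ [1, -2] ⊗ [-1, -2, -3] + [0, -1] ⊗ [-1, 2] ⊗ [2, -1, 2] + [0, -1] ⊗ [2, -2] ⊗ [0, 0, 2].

Reconstruct entry (0,0,2) from the claimed factors: Σₗ aₗ[0]bₗ[0]cₗ[2] = (2)·(1)·(-3) + (0)·(-1)·(2) + (0)·(2)·(2) = -6, but T[0,0,2] = -4. The claim is false.

No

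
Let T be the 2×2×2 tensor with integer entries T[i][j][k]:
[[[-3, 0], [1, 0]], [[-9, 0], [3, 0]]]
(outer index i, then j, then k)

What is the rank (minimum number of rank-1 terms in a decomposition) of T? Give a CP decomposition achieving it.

rank(T) = 1

Lower bound: T ≠ 0 (e.g. T[0,0,0] = -3), so rank(T) ≥ 1.
Upper bound: if T = a ⊗ b ⊗ c then every fibre of T is a multiple of the corresponding factor, so read the factors off the fibres through the nonzero entry T[0,0,0] = -3.
The mode-1 fibre T[:,0,0] = [-3, -9] gives a = [1, 3] (primitive direction); the mode-2 fibre T[0,:,0] = [-3, 1] gives b = [3, -1]; then c[k] = T[0,0,k] / (a[0]·b[0]) = [-3, 0] / 3 = [-1, 0].
Expanding [1, 3] ⊗ [3, -1] ⊗ [-1, 0] reproduces all 8 entries of T, so T = [1, 3] ⊗ [3, -1] ⊗ [-1, 0] and rank(T) ≤ 1.
These bounds meet, so rank(T) = 1.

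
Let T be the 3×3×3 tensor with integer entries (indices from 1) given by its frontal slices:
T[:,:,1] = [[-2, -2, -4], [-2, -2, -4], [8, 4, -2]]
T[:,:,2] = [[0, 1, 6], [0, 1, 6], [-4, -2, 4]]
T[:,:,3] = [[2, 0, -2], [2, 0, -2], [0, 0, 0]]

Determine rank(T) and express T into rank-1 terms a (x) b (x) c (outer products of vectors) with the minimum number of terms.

rank(T) = 3

Lower bound: in the mode-3 unfolding of T (rows indexed by k, columns by (i,j)) the 3×3 minor on rows k ∈ {1, 2, 3}, columns (i,j) ∈ {(1,1), (1,2), (1,3)} is det [[-2, -2, -4], [0, 1, 6], [2, 0, -2]] = -12 ≠ 0, so that unfolding has rank ≥ 3 and hence rank(T) ≥ 3 (CP rank is at least every unfolding rank, though it can be larger).
Upper bound: T is a sum of 3 rank-1 terms, T = [1, 1, -2] (x) [2, 1, 0] (x) [-2, 1, 0] + [1, 1, 0] (x) [1, 0, -1] (x) [2, -2, 2] + [1, 1, 1] (x) [0, 0, 1] (x) [-2, 4, 0] (written with every a and b primitive with positive leading entry and the scale carried by c; CP decompositions are not unique, and this one is verified by expanding entrywise), so rank(T) ≤ 3.
These bounds meet, so rank(T) = 3.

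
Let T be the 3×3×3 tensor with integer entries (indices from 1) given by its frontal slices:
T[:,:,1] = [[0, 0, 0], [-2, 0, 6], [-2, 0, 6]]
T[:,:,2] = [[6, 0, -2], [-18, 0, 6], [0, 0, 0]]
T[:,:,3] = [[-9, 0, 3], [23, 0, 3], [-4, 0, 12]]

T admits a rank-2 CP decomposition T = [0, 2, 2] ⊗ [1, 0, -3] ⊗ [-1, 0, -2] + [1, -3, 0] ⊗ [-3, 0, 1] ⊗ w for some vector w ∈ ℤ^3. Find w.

w = [0, -2, 3]

Subtract the known terms from T to get the rank-1 residual R = [1, -3, 0] ⊗ [-3, 0, 1] ⊗ w, so R[i,j,k] = a[i]·b[j]·w[k]. Pick indices with nonzero a[1]·b[1] = (1)·(-3) = -3. Only the fibre through (1,1,·) is needed: R[1,1,:] = T[1,1,:] − Σₗ aₗ[1]bₗ[1]cₗ = [0, 6, -9] − (0)·(1)·[-1, 0, -2] = [0, 6, -9]. Then w[k] = R[1,1,k] / -3 for each k, giving w = [0, 6, -9] / -3 = [0, -2, 3].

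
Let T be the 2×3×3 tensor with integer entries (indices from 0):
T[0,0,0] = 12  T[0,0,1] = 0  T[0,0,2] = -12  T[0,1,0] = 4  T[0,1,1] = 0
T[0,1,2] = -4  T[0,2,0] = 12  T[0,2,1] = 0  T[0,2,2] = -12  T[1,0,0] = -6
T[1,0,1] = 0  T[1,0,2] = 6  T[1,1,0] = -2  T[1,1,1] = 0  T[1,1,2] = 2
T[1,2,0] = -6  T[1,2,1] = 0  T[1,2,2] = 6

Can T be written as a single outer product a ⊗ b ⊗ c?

Yes

The mode-1 fibre T[:,0,0] = [12, -6] gives a = (2, -1) (primitive direction); the mode-2 fibre T[0,:,0] = [12, 4, 12] gives b = (3, 1, 3); then c[k] = T[0,0,k] / (a[0]·b[0]) = [12, 0, -12] / 6 = (2, 0, -2).
Expanding (2, -1) ⊗ (3, 1, 3) ⊗ (2, 0, -2) reproduces all 18 entries of T, so T = (2, -1) ⊗ (3, 1, 3) ⊗ (2, 0, -2) and rank(T) ≤ 1.
Equivalently every frontal slice T[:,:,k] is c[k] times the rank-1 matrix (2, -1) ⊗ (3, 1, 3). So T has rank 1 (it is nonzero).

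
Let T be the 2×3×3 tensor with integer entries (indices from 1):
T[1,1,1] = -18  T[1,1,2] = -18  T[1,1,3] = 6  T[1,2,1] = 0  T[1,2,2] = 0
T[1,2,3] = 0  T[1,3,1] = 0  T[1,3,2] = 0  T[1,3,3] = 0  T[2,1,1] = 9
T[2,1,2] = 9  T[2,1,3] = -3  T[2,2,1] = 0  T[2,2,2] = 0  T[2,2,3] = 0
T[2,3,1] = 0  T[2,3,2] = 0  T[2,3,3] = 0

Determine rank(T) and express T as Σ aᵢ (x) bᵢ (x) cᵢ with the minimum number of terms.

rank(T) = 1

Lower bound: T ≠ 0 (e.g. T[1,1,1] = -18), so rank(T) ≥ 1.
Upper bound: the mode-1 fibre T[:,1,1] = [-18, 9] gives a = (2, -1) (primitive direction); the mode-2 fibre T[1,:,1] = [-18, 0, 0] gives b = (1, 0, 0); then c[k] = T[1,1,k] / (a[1]·b[1]) = [-18, -18, 6] / 2 = (-9, -9, 3).
Expanding (2, -1) (x) (1, 0, 0) (x) (-9, -9, 3) reproduces all 18 entries of T, so T = (2, -1) (x) (1, 0, 0) (x) (-9, -9, 3) and rank(T) ≤ 1.
These bounds meet, so rank(T) = 1.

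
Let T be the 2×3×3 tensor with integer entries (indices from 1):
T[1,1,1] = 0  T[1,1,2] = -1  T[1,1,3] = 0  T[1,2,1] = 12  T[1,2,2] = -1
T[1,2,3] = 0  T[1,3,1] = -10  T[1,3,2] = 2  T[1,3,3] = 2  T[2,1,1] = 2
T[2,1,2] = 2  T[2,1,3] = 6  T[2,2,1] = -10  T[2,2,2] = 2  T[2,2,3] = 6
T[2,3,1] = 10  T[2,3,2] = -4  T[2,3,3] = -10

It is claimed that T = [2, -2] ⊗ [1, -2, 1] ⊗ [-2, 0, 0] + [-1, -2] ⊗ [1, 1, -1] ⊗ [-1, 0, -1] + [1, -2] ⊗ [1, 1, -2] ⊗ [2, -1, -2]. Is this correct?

Reconstruct entry (1,1,1) from the claimed factors: Σₗ aₗ[1]bₗ[1]cₗ[1] = (2)·(1)·(-2) + (-1)·(1)·(-1) + (1)·(1)·(2) = -1, but T[1,1,1] = 0. The claim is false.

No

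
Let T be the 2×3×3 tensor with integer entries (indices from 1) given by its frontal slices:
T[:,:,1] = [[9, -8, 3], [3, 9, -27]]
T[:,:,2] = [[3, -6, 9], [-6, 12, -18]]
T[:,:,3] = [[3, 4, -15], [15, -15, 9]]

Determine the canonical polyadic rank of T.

Lower bound: the mode-1 unfolding of T (rows indexed by i, columns by (j,k) = (1,1), (1,2), (1,3), (2,1), (2,2), (2,3), (3,1), (3,2), (3,3)) is [[9, 3, 3, -8, -6, 4, 3, 9, -15], [3, -6, 15, 9, 12, -15, -27, -18, 9]].
There the 2×2 minor on rows i ∈ {1, 2}, columns (j,k) ∈ {(1,1), (1,2)} is det [[9, 3], [3, -6]] = -63 ≠ 0, so this unfolding has rank ≥ 2; CP rank is at least every unfolding rank, so rank(T) ≥ 2. (Unfolding ranks only ever bound the CP rank from below — rank(T) can be strictly larger than all of them — so the matching upper bound has to come from an explicit 2-term decomposition.)
Upper bound — finding two terms. Write S_k = T[:,:,k] for the frontal slices: S₁ = [[9, -8, 3], [3, 9, -27]], S₂ = [[3, -6, 9], [-6, 12, -18]], S₃ = [[3, 4, -15], [15, -15, 9]].
If T = a₁ (x) b₁ (x) c₁ + a₂ (x) b₂ (x) c₂ then each S_k = c₁[k]·a₁b₁ᵀ + c₂[k]·a₂b₂ᵀ. S₁ and S₂ are linearly independent, so a₁b₁ᵀ and a₂b₂ᵀ must span the same plane of matrices: they are the rank-1 matrices of the form x·S₁ + y·S₂.
The 2×2 minor of x·S₁ + y·S₂ on rows {1,2}, columns {1,2} is 105·x² + 105·xy = 105·(x + y)(x), vanishing at (x:y) = (1:-1) and (0:1).
M₁ = S₁ − S₂ = [[6, -2, -6], [9, -3, -9]] = (2, 3)(3, -1, -3)ᵀ and M₂ = S₂ = [[3, -6, 9], [-6, 12, -18]] = 3·(1, -2)(1, -2, 3)ᵀ, so take a₁ = (2, 3), b₁ = (3, -1, -3), a₂ = (1, -2), b₂ = (1, -2, 3).
Each slice is an integer combination of E₁ = a₁b₁ᵀ and E₂ = a₂b₂ᵀ: S₁ = E₁ + 3·E₂, S₂ = 3·E₂, S₃ = E₁ − 3·E₂; reading off coefficients, c₁ = (1, 0, 1) and c₂ = (3, 3, -3).
Hence T = (2, 3) (x) (3, -1, -3) (x) (1, 0, 1) + (1, -2) (x) (1, -2, 3) (x) (3, 3, -3), so rank(T) ≤ 2.
These bounds meet, so rank(T) = 2.
Check entry T[1,3,1] = 3: (2)·(-3)·(1) + (1)·(3)·(3) = 3.

2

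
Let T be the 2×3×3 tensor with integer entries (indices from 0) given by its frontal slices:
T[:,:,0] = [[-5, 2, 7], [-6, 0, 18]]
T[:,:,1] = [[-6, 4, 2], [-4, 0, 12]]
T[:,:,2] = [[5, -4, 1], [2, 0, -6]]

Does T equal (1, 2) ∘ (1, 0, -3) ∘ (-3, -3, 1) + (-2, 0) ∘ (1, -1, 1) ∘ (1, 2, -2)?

No

Reconstruct entry (0,0,1) from the claimed factors: Σₗ aₗ[0]bₗ[0]cₗ[1] = (1)·(1)·(-3) + (-2)·(1)·(2) = -7, but T[0,0,1] = -6. The claim is false.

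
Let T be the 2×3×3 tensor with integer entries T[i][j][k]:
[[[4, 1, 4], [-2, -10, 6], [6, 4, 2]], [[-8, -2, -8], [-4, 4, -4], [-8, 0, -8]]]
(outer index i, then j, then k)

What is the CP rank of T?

Lower bound: in the mode-3 unfolding of T (rows indexed by k, columns by (i,j)) the 3×3 minor on rows k ∈ {0, 1, 2}, columns (i,j) ∈ {(0,0), (0,1), (0,2)} is det [[4, -2, 6], [1, -10, 4], [4, 6, 2]] = 72 ≠ 0, so that unfolding has rank ≥ 3 and hence rank(T) ≥ 3 (CP rank is at least every unfolding rank, though it can be larger).
Upper bound: T is a sum of 3 rank-1 terms, T = (1, -2) ⊗ (1, -2, 0) ⊗ (0, 1, 0) + (1, -2) ⊗ (2, 1, 2) ⊗ (2, 0, 2) + (1, 0) ⊗ (0, 2, -1) ⊗ (-2, -4, 2) (one valid choice — decompositions are not unique — normalised so each a, b is primitive with positive first nonzero entry; check it by expanding all entries), so rank(T) ≤ 3.
These bounds meet, so rank(T) = 3.

3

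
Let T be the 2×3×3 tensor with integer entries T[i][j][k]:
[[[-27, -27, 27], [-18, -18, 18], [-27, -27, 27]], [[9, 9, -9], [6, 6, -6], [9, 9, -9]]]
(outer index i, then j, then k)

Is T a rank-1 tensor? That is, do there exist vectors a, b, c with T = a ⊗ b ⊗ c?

Yes

If T = a ⊗ b ⊗ c then every fibre of T is a multiple of the corresponding factor, so read the factors off the fibres through the nonzero entry T[0,0,0] = -27.
The mode-1 fibre T[:,0,0] = [-27, 9] gives a = (3, -1) (primitive direction); the mode-2 fibre T[0,:,0] = [-27, -18, -27] gives b = (3, 2, 3); then c[k] = T[0,0,k] / (a[0]·b[0]) = [-27, -27, 27] / 9 = (-3, -3, 3).
Expanding (3, -1) ⊗ (3, 2, 3) ⊗ (-3, -3, 3) reproduces all 18 entries of T, so T = (3, -1) ⊗ (3, 2, 3) ⊗ (-3, -3, 3) and rank(T) ≤ 1.
Equivalently every frontal slice T[:,:,k] is c[k] times the rank-1 matrix (3, -1) ⊗ (3, 2, 3). So T has rank 1 (it is nonzero).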